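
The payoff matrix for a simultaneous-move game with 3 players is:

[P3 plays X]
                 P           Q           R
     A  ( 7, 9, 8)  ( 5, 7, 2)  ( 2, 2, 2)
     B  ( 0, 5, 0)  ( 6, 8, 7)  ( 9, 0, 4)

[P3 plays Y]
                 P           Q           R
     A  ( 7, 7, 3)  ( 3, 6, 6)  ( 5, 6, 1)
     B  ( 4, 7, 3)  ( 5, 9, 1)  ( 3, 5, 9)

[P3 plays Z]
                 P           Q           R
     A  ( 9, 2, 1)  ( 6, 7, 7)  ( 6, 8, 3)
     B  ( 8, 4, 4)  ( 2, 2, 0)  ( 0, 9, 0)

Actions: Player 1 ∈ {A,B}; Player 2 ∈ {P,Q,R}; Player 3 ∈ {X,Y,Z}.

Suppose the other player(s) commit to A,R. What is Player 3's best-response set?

u_3(X vs A,R) = 2
u_3(Y vs A,R) = 1
u_3(Z vs A,R) = 3
max payoff 3 at {Z}

argmax u_3 = {Z}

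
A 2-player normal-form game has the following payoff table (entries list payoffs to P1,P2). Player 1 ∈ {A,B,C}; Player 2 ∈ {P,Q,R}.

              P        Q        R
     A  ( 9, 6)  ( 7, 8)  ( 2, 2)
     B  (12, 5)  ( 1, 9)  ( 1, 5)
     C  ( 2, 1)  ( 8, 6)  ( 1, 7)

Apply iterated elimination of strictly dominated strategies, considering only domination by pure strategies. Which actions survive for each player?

Survivors P1:{A,C} P2:{Q,R}

P2 drop P (Q beats it: A:8>6 B:9>5 C:6>1)
P1 drop B (A beats it: Q:7>1 R:2>1)
P1→{A,C} P2→{Q,R}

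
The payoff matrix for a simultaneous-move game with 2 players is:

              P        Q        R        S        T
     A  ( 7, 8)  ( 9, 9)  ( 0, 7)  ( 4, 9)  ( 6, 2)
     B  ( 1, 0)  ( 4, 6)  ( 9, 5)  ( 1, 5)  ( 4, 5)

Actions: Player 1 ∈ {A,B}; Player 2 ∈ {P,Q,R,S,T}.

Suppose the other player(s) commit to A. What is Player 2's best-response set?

P2 best: {Q,S}

u_2(P vs A) = 8
u_2(Q vs A) = 9
u_2(R vs A) = 7
u_2(S vs A) = 9
u_2(T vs A) = 2
max payoff 9 at {Q,S}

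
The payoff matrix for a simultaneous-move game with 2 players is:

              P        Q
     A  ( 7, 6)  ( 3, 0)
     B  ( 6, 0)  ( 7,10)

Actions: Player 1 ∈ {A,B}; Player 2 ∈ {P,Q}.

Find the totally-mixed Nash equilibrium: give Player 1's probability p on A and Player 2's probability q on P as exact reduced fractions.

P1 indiff ⇒ q·7+(1-q)·3 = q·6+(1-q)·7 ⇒ q(1) = (1-q)(4) ⇒ q = 4/5
P2 indiff ⇒ p·6+(1-p)·0 = p·0+(1-p)·10 ⇒ p(6) = (1-p)(10) ⇒ p = 5/8

p=5/8, q=4/5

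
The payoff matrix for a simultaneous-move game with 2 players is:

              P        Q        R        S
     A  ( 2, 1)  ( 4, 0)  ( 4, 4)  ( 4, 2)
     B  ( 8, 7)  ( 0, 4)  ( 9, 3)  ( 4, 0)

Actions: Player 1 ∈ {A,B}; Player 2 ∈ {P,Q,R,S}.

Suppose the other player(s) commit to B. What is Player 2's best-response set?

argmax u_2 = {P}

u_2(P vs B) = 7
u_2(Q vs B) = 4
u_2(R vs B) = 3
u_2(S vs B) = 0
max payoff 7 at {P}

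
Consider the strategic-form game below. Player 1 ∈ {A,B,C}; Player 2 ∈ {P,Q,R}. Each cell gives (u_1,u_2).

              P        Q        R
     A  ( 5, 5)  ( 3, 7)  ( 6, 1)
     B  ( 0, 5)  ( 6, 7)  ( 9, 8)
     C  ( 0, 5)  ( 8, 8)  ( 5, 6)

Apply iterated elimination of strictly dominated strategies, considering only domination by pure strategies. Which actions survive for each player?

Remaining: P1:{B,C} P2:{Q,R}

P2 drop P (Q beats it: A:7>5 B:7>5 C:8>5)
P1 drop A (B beats it: Q:6>3 R:9>6)
P1→{B,C} P2→{Q,R}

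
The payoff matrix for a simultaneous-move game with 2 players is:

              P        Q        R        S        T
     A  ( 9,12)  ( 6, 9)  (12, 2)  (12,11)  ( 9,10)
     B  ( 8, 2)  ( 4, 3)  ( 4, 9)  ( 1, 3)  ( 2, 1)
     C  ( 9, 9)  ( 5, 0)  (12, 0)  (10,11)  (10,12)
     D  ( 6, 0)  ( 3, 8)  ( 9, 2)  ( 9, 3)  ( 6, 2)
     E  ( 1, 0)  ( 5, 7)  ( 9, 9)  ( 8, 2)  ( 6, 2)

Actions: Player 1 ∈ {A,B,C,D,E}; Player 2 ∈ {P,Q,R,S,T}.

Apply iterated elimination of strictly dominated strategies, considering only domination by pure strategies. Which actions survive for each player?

P1 drop B (A beats it: P:9>8 Q:6>4 R:12>4 S:12>1 T:9>2)
P1 drop D (A beats it: P:9>6 Q:6>3 R:12>9 S:12>9 T:9>6)
P1 drop E (A beats it: P:9>1 Q:6>5 R:12>9 S:12>8 T:9>6)
P2 drop Q (P beats it: A:12>9 C:9>0)
P2 drop R (P beats it: A:12>2 C:9>0)
P1→{A,C} P2→{P,S,T}

IESDS → P1:{A,C} P2:{P,S,T}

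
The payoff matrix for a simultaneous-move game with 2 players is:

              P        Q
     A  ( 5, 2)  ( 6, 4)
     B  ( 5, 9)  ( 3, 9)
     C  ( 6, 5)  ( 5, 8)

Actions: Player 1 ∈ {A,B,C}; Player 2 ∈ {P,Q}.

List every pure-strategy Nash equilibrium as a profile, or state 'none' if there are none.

(A,P): not NE [P1→C gives 6>5; P2→Q gives 4>2]
(A,Q): NE
(B,P): not NE [P1→C gives 6>5]
(B,Q): not NE [P1→A gives 6>3]
(C,P): not NE [P2→Q gives 8>5]
(C,Q): not NE [P1→A gives 6>5]

Nash profiles: (A,Q)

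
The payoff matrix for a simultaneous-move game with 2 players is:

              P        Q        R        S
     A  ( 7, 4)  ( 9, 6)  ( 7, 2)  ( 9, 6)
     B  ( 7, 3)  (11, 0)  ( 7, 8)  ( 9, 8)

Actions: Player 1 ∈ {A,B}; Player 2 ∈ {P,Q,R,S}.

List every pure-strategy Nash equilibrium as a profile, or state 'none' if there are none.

(A,P): not NE [P2→S gives 6>4]
(A,Q): not NE [P1→B gives 11>9]
(A,R): not NE [P2→S gives 6>2]
(A,S): NE
(B,P): not NE [P2→S gives 8>3]
(B,Q): not NE [P2→S gives 8>0]
(B,R): NE
(B,S): NE

PSNE = {(A,S), (B,R), (B,S)}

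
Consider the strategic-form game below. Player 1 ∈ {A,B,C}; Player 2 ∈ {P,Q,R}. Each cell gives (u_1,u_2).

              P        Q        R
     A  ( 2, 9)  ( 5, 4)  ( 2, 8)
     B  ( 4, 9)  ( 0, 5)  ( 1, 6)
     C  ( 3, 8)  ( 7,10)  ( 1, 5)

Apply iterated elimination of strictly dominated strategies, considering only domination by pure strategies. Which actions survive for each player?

P2 drop R (P beats it: A:9>8 B:9>6 C:8>5)
P1 drop A (C beats it: P:3>2 Q:7>5)
P1→{B,C} P2→{P,Q}

Remaining: P1:{B,C} P2:{P,Q}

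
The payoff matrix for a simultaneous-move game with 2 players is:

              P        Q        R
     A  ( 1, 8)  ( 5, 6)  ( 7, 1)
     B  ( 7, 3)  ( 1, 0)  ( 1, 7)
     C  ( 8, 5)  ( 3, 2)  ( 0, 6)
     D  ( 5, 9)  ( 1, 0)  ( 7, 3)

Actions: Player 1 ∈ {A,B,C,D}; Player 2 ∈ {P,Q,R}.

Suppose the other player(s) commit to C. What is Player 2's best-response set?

u_2(P vs C) = 5
u_2(Q vs C) = 2
u_2(R vs C) = 6
max payoff 6 at {R}

P2 best: {R}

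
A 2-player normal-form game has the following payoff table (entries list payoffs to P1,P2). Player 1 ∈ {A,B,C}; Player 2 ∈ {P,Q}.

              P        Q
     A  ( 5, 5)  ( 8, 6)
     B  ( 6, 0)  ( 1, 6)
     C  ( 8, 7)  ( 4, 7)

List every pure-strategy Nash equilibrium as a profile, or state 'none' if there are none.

(A,P): not NE [P1→C gives 8>5; P2→Q gives 6>5]
(A,Q): NE
(B,P): not NE [P1→C gives 8>6; P2→Q gives 6>0]
(B,Q): not NE [P1→A gives 8>1]
(C,P): NE
(C,Q): not NE [P1→A gives 8>4]

PSNE = {(A,Q), (C,P)}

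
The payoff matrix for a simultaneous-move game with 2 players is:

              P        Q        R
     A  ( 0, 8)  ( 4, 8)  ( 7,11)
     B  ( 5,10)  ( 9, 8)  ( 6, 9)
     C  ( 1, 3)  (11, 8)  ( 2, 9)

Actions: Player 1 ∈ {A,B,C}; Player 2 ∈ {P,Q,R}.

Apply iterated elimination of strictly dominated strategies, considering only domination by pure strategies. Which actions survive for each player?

Survivors P1:{A,B} P2:{P,R}

P2 drop Q (R beats it: A:11>8 B:9>8 C:9>8)
P1 drop C (B beats it: P:5>1 R:6>2)
P1→{A,B} P2→{P,R}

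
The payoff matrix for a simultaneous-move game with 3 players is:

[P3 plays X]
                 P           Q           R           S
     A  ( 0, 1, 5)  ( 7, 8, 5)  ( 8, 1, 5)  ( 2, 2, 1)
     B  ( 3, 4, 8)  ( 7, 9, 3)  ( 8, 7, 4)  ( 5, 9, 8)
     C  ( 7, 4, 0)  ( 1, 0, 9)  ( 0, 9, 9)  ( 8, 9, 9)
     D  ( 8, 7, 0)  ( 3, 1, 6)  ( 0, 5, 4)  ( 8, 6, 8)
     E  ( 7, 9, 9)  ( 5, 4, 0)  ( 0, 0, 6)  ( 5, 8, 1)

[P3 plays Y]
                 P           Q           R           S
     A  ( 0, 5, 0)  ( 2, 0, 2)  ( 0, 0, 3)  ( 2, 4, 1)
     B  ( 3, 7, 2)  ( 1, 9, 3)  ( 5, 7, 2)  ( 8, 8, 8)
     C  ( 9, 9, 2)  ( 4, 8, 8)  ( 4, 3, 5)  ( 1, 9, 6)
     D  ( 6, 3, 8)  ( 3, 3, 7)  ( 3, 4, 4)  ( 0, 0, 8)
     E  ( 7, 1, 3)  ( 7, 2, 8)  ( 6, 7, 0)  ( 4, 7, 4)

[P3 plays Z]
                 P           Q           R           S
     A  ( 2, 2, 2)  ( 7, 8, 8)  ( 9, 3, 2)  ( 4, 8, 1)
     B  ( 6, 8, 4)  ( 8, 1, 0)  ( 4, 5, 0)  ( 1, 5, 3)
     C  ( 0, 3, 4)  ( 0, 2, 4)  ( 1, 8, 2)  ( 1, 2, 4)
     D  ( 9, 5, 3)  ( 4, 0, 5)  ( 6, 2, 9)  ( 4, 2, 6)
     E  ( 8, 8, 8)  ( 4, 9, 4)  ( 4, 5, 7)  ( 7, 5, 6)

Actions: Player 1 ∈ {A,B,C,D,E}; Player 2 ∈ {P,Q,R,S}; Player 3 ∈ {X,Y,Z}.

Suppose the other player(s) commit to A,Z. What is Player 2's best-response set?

P2 best: {Q,S}

u_2(P vs A,Z) = 2
u_2(Q vs A,Z) = 8
u_2(R vs A,Z) = 3
u_2(S vs A,Z) = 8
max payoff 8 at {Q,S}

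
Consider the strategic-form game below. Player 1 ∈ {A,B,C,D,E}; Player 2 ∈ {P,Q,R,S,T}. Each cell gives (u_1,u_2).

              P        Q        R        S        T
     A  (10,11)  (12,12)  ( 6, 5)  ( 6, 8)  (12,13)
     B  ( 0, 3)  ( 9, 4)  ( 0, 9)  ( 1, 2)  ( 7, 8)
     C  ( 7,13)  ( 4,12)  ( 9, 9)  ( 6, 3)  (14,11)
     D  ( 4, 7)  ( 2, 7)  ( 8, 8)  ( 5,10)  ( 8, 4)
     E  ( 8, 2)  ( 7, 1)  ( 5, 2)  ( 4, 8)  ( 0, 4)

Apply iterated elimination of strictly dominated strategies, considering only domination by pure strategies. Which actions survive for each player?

P1 drop B (A beats it: P:10>0 Q:12>9 R:6>0 S:6>1 T:12>7)
P1 drop D (C beats it: P:7>4 Q:4>2 R:9>8 S:6>5 T:14>8)
P1 drop E (A beats it: P:10>8 Q:12>7 R:6>5 S:6>4 T:12>0)
P2 drop R (P beats it: A:11>5 C:13>9)
P2 drop S (P beats it: A:11>8 C:13>3)
P1→{A,C} P2→{P,Q,T}

Remaining: P1:{A,C} P2:{P,Q,T}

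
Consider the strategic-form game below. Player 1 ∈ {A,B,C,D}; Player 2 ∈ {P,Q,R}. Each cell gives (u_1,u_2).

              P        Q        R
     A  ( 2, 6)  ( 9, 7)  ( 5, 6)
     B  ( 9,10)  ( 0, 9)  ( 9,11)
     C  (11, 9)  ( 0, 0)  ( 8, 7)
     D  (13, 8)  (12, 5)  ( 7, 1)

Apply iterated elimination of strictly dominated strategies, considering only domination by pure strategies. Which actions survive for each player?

P1 drop A (D beats it: P:13>2 Q:12>9 R:7>5)
P2 drop Q (P beats it: B:10>9 C:9>0 D:8>5)
P1→{B,C,D} P2→{P,R}

Remaining: P1:{B,C,D} P2:{P,R}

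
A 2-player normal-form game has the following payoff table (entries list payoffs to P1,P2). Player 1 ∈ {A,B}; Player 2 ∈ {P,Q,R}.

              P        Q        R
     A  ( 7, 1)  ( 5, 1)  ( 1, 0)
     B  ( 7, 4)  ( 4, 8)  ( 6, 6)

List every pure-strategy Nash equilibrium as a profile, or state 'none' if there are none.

PSNE = {(A,P), (A,Q)}

(A,P): NE
(A,Q): NE
(A,R): not NE [P1→B gives 6>1; P2→Q gives 1>0]
(B,P): not NE [P2→Q gives 8>4]
(B,Q): not NE [P1→A gives 5>4]
(B,R): not NE [P2→Q gives 8>6]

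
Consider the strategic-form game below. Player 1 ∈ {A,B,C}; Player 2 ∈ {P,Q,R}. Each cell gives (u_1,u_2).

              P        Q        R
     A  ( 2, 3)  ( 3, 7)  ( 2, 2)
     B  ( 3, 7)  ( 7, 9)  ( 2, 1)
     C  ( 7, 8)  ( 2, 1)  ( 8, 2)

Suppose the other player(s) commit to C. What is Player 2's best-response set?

P2 best: {P}

u_2(P vs C) = 8
u_2(Q vs C) = 1
u_2(R vs C) = 2
max payoff 8 at {P}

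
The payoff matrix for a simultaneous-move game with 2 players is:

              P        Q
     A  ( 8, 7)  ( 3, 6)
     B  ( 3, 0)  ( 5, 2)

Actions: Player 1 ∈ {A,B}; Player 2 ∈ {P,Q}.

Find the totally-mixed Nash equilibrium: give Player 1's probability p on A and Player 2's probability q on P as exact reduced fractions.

P1 mixes 2/3 on A; P2 mixes 2/7 on P

P1 indiff ⇒ q·8+(1-q)·3 = q·3+(1-q)·5 ⇒ q(5) = (1-q)(2) ⇒ q = 2/7
P2 indiff ⇒ p·7+(1-p)·0 = p·6+(1-p)·2 ⇒ p(1) = (1-p)(2) ⇒ p = 2/3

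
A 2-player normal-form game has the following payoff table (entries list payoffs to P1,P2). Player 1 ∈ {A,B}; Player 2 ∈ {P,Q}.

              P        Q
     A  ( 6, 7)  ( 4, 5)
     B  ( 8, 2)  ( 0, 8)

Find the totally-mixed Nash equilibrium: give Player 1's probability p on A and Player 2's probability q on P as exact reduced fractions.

(p,q) = (3/4, 2/3)

P1 indiff ⇒ q·6+(1-q)·4 = q·8+(1-q)·0 ⇒ q(-2) = (1-q)(-4) ⇒ q = 2/3
P2 indiff ⇒ p·7+(1-p)·2 = p·5+(1-p)·8 ⇒ p(2) = (1-p)(6) ⇒ p = 3/4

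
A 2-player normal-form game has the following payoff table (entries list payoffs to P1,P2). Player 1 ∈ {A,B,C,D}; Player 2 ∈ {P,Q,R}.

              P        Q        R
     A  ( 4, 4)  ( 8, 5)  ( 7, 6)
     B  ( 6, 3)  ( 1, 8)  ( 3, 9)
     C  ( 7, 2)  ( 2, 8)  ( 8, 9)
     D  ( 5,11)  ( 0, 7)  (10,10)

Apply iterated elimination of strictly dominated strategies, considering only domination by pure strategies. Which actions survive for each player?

IESDS → P1:{C,D} P2:{P,R}

P1 drop B (C beats it: P:7>6 Q:2>1 R:8>3)
P2 drop Q (R beats it: A:6>5 C:9>8 D:10>7)
P1 drop A (C beats it: P:7>4 R:8>7)
P1→{C,D} P2→{P,R}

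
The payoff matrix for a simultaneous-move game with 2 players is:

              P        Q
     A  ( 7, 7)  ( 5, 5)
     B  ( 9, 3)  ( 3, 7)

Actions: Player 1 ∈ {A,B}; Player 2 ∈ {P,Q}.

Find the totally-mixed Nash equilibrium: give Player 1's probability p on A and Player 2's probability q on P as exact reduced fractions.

(p,q) = (2/3, 1/2)

P1 indiff ⇒ q·7+(1-q)·5 = q·9+(1-q)·3 ⇒ q(-2) = (1-q)(-2) ⇒ q = 1/2
P2 indiff ⇒ p·7+(1-p)·3 = p·5+(1-p)·7 ⇒ p(2) = (1-p)(4) ⇒ p = 2/3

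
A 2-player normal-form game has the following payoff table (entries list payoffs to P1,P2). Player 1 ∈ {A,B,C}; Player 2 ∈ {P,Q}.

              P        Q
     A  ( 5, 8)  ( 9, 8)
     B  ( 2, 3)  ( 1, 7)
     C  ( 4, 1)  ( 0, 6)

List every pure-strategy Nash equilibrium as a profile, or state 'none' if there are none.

(A,P): NE
(A,Q): NE
(B,P): not NE [P1→A gives 5>2; P2→Q gives 7>3]
(B,Q): not NE [P1→A gives 9>1]
(C,P): not NE [P1→A gives 5>4; P2→Q gives 6>1]
(C,Q): not NE [P1→A gives 9>0]

NE set: (A,P), (A,Q)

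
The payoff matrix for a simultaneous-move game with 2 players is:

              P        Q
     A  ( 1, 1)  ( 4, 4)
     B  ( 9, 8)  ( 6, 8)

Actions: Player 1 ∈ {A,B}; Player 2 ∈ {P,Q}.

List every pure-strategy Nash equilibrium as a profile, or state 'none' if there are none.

Nash profiles: (B,P), (B,Q)

(A,P): not NE [P1→B gives 9>1; P2→Q gives 4>1]
(A,Q): not NE [P1→B gives 6>4]
(B,P): NE
(B,Q): NE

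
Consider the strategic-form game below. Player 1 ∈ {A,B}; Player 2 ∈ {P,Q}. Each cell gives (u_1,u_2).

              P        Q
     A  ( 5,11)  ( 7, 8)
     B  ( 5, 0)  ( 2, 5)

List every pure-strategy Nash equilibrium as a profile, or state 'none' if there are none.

Nash profiles: (A,P)

(A,P): NE
(A,Q): not NE [P2→P gives 11>8]
(B,P): not NE [P2→Q gives 5>0]
(B,Q): not NE [P1→A gives 7>2]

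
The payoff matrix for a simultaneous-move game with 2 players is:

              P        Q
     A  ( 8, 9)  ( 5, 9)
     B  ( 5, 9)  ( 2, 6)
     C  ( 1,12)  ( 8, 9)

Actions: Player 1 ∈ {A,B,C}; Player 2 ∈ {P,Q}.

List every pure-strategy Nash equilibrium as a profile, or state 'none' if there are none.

(A,P): NE
(A,Q): not NE [P1→C gives 8>5]
(B,P): not NE [P1→A gives 8>5]
(B,Q): not NE [P1→C gives 8>2; P2→P gives 9>6]
(C,P): not NE [P1→A gives 8>1]
(C,Q): not NE [P2→P gives 12>9]

NE set: (A,P)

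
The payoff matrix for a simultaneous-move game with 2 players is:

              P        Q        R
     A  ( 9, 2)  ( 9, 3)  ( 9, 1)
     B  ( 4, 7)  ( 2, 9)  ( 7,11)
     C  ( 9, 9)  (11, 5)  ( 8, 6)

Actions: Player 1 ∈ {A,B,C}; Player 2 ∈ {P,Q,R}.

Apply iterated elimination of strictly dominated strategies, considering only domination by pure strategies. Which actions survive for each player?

P1 drop B (A beats it: P:9>4 Q:9>2 R:9>7)
P2 drop R (P beats it: A:2>1 C:9>6)
P1→{A,C} P2→{P,Q}

Survivors P1:{A,C} P2:{P,Q}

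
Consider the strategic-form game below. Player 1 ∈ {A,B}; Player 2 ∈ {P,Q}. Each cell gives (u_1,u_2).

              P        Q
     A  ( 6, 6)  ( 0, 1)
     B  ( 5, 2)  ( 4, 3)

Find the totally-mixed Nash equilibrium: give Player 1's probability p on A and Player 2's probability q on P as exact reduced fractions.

P1 indiff ⇒ q·6+(1-q)·0 = q·5+(1-q)·4 ⇒ q(1) = (1-q)(4) ⇒ q = 4/5
P2 indiff ⇒ p·6+(1-p)·2 = p·1+(1-p)·3 ⇒ p(5) = (1-p)(1) ⇒ p = 1/6

(p,q) = (1/6, 4/5)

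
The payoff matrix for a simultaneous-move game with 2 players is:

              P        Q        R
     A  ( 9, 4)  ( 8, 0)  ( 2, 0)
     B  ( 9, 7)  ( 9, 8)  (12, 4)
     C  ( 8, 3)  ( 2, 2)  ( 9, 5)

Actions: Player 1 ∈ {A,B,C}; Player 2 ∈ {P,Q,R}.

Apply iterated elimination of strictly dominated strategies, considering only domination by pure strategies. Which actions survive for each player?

IESDS → P1:{A,B} P2:{P,Q}

P1 drop C (B beats it: P:9>8 Q:9>2 R:12>9)
P2 drop R (P beats it: A:4>0 B:7>4)
P1→{A,B} P2→{P,Q}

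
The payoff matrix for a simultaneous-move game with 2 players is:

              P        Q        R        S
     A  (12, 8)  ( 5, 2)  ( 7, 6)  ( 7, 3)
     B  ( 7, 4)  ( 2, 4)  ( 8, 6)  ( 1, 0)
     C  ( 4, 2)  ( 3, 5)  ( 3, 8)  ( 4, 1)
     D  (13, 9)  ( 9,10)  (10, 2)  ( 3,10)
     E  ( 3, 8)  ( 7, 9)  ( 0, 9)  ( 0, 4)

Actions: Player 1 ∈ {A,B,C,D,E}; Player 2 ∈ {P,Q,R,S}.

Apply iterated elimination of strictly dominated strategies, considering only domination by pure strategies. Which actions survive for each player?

Remaining: P1:{A,D} P2:{P,Q,S}

P1 drop B (D beats it: P:13>7 Q:9>2 R:10>8 S:3>1)
P1 drop C (A beats it: P:12>4 Q:5>3 R:7>3 S:7>4)
P1 drop E (D beats it: P:13>3 Q:9>7 R:10>0 S:3>0)
P2 drop R (P beats it: A:8>6 D:9>2)
P1→{A,D} P2→{P,Q,S}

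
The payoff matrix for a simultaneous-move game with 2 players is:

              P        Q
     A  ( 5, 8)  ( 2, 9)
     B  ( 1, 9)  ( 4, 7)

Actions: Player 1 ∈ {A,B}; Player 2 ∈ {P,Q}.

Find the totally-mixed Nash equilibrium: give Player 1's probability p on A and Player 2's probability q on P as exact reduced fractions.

p=2/3, q=1/3

P1 indiff ⇒ q·5+(1-q)·2 = q·1+(1-q)·4 ⇒ q(4) = (1-q)(2) ⇒ q = 1/3
P2 indiff ⇒ p·8+(1-p)·9 = p·9+(1-p)·7 ⇒ p(-1) = (1-p)(-2) ⇒ p = 2/3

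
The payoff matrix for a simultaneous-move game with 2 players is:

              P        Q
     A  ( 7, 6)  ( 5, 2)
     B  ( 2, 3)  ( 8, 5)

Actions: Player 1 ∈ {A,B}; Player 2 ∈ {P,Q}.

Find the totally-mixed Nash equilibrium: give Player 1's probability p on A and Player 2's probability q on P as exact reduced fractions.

P1 indiff ⇒ q·7+(1-q)·5 = q·2+(1-q)·8 ⇒ q(5) = (1-q)(3) ⇒ q = 3/8
P2 indiff ⇒ p·6+(1-p)·3 = p·2+(1-p)·5 ⇒ p(4) = (1-p)(2) ⇒ p = 1/3

p=1/3, q=3/8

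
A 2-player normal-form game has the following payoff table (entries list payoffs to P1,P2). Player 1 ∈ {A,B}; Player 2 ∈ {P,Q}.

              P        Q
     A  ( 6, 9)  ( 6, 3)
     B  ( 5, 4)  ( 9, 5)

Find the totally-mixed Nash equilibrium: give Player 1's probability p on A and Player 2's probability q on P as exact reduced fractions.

(p,q) = (1/7, 3/4)

P1 indiff ⇒ q·6+(1-q)·6 = q·5+(1-q)·9 ⇒ q(1) = (1-q)(3) ⇒ q = 3/4
P2 indiff ⇒ p·9+(1-p)·4 = p·3+(1-p)·5 ⇒ p(6) = (1-p)(1) ⇒ p = 1/7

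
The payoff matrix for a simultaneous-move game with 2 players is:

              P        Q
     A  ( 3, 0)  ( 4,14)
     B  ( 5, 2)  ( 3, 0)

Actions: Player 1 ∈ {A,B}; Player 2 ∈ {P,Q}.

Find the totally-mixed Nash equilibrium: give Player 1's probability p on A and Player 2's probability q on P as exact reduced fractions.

p=1/8, q=1/3

P1 indiff ⇒ q·3+(1-q)·4 = q·5+(1-q)·3 ⇒ q(-2) = (1-q)(-1) ⇒ q = 1/3
P2 indiff ⇒ p·0+(1-p)·2 = p·14+(1-p)·0 ⇒ p(-14) = (1-p)(-2) ⇒ p = 1/8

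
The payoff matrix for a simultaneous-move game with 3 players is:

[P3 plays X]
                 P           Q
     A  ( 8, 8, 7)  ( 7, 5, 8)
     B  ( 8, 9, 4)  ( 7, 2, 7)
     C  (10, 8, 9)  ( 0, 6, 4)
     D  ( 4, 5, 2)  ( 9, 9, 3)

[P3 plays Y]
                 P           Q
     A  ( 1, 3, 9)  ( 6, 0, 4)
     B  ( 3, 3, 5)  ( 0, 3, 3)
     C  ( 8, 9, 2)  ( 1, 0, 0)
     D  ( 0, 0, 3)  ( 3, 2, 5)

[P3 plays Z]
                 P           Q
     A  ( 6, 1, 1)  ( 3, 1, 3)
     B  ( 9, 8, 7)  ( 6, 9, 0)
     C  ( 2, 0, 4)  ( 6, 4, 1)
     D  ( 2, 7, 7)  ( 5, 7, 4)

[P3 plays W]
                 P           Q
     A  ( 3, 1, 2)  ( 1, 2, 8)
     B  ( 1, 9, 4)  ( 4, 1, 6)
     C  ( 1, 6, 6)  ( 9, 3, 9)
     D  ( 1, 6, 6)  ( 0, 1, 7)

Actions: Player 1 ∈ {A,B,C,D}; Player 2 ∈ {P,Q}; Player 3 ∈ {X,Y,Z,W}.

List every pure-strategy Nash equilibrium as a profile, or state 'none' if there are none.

(A,P,X): not NE [P1→C gives 10>8; P3→Y gives 9>7]
(A,P,Y): not NE [P1→C gives 8>1]
(A,P,Z): not NE [P1→B gives 9>6; P3→Y gives 9>1]
(A,P,W): not NE [P2→Q gives 2>1; P3→Y gives 9>2]
(A,Q,X): not NE [P1→D gives 9>7; P2→P gives 8>5]
(A,Q,Y): not NE [P2→P gives 3>0; P3→W gives 8>4]
(A,Q,Z): not NE [P1→C gives 6>3; P3→W gives 8>3]
(A,Q,W): not NE [P1→C gives 9>1]
(B,P,X): not NE [P1→C gives 10>8; P3→Z gives 7>4]
(B,P,Y): not NE [P1→C gives 8>3; P3→Z gives 7>5]
(B,P,Z): not NE [P2→Q gives 9>8]
(B,P,W): not NE [P1→A gives 3>1; P3→Z gives 7>4]
(B,Q,X): not NE [P1→D gives 9>7; P2→P gives 9>2]
(B,Q,Y): not NE [P1→A gives 6>0; P3→X gives 7>3]
(B,Q,Z): not NE [P3→X gives 7>0]
(B,Q,W): not NE [P1→C gives 9>4; P2→P gives 9>1; P3→X gives 7>6]
(C,P,X): NE
(C,P,Y): not NE [P3→X gives 9>2]
(C,P,Z): not NE [P1→B gives 9>2; P2→Q gives 4>0; P3→X gives 9>4]
(C,P,W): not NE [P1→A gives 3>1; P3→X gives 9>6]
(C,Q,X): not NE [P1→D gives 9>0; P2→P gives 8>6; P3→W gives 9>4]
(C,Q,Y): not NE [P1→A gives 6>1; P2→P gives 9>0; P3→W gives 9>0]
(C,Q,Z): not NE [P3→W gives 9>1]
(C,Q,W): not NE [P2→P gives 6>3]
(D,P,X): not NE [P1→C gives 10>4; P2→Q gives 9>5; P3→Z gives 7>2]
(D,P,Y): not NE [P1→C gives 8>0; P2→Q gives 2>0; P3→Z gives 7>3]
(D,P,Z): not NE [P1→B gives 9>2]
(D,P,W): not NE [P1→A gives 3>1; P3→Z gives 7>6]
(D,Q,X): not NE [P3→W gives 7>3]
(D,Q,Y): not NE [P1→A gives 6>3; P3→W gives 7>5]
(D,Q,Z): not NE [P1→C gives 6>5; P3→W gives 7>4]
(D,Q,W): not NE [P1→C gives 9>0; P2→P gives 6>1]

Nash profiles: (C,P,X)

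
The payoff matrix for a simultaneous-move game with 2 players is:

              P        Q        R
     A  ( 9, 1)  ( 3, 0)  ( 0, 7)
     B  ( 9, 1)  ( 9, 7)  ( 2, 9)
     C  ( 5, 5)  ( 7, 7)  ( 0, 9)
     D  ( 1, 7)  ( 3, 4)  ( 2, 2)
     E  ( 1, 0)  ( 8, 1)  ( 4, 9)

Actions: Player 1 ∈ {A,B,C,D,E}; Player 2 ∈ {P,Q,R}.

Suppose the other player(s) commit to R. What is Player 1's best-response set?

P1 best: {E}

u_1(A vs R) = 0
u_1(B vs R) = 2
u_1(C vs R) = 0
u_1(D vs R) = 2
u_1(E vs R) = 4
max payoff 4 at {E}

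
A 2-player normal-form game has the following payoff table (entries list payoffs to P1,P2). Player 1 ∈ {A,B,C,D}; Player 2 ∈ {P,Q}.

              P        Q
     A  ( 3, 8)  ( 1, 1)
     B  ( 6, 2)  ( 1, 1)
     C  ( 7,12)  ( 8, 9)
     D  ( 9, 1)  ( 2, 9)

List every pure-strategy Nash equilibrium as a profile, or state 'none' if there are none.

(A,P): not NE [P1→D gives 9>3]
(A,Q): not NE [P1→C gives 8>1; P2→P gives 8>1]
(B,P): not NE [P1→D gives 9>6]
(B,Q): not NE [P1→C gives 8>1; P2→P gives 2>1]
(C,P): not NE [P1→D gives 9>7]
(C,Q): not NE [P2→P gives 12>9]
(D,P): not NE [P2→Q gives 9>1]
(D,Q): not NE [P1→C gives 8>2]

PSNE: ∅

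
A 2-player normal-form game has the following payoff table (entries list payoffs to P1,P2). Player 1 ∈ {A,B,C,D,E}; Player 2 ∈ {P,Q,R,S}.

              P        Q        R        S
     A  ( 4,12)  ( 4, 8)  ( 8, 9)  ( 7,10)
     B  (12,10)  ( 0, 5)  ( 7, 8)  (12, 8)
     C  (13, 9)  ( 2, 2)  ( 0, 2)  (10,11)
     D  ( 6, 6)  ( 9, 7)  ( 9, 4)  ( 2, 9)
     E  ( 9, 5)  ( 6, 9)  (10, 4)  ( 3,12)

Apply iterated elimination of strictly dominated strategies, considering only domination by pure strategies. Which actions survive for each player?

P2 drop Q (S beats it: A:10>8 B:8>5 C:11>2 D:9>7 E:12>9)
P1 drop D (E beats it: P:9>6 R:10>9 S:3>2)
P2 drop R (P beats it: A:12>9 B:10>8 C:9>2 E:5>4)
P1 drop A (B beats it: P:12>4 S:12>7)
P1 drop E (B beats it: P:12>9 S:12>3)
P1→{B,C} P2→{P,S}

Survivors P1:{B,C} P2:{P,S}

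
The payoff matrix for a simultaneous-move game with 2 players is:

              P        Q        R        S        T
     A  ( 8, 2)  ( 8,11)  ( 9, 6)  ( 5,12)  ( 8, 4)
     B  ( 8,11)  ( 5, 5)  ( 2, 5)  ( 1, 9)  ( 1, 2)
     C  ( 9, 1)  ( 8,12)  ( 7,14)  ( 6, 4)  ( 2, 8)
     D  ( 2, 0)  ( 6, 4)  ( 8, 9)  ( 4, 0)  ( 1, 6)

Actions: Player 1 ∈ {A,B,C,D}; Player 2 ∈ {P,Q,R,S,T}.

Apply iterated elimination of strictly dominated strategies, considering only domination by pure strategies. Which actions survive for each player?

P1 drop B (C beats it: P:9>8 Q:8>5 R:7>2 S:6>1 T:2>1)
P1 drop D (A beats it: P:8>2 Q:8>6 R:9>8 S:5>4 T:8>1)
P2 drop P (Q beats it: A:11>2 C:12>1)
P2 drop T (Q beats it: A:11>4 C:12>8)
P1→{A,C} P2→{Q,R,S}

Survivors P1:{A,C} P2:{Q,R,S}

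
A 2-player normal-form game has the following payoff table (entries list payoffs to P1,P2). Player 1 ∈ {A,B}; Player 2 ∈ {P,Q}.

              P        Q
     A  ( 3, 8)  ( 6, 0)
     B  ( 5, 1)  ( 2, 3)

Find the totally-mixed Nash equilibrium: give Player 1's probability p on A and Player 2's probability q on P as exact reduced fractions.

P1 indiff ⇒ q·3+(1-q)·6 = q·5+(1-q)·2 ⇒ q(-2) = (1-q)(-4) ⇒ q = 2/3
P2 indiff ⇒ p·8+(1-p)·1 = p·0+(1-p)·3 ⇒ p(8) = (1-p)(2) ⇒ p = 1/5

p=1/5, q=2/3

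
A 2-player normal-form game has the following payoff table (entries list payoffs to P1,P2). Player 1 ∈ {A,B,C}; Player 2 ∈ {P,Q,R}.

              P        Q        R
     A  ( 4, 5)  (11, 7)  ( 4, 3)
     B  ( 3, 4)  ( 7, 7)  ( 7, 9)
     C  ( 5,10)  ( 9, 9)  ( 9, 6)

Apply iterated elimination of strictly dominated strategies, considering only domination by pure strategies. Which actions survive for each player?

P1 drop B (C beats it: P:5>3 Q:9>7 R:9>7)
P2 drop R (P beats it: A:5>3 C:10>6)
P1→{A,C} P2→{P,Q}

Survivors P1:{A,C} P2:{P,Q}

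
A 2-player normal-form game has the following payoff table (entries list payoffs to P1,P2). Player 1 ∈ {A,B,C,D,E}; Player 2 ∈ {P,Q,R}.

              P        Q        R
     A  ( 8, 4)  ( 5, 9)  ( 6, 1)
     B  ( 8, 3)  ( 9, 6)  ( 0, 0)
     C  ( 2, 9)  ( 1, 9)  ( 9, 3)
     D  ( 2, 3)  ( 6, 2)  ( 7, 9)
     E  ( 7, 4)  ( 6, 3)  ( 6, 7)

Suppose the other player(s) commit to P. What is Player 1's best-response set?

BR_1 = {A,B}

u_1(A vs P) = 8
u_1(B vs P) = 8
u_1(C vs P) = 2
u_1(D vs P) = 2
u_1(E vs P) = 7
max payoff 8 at {A,B}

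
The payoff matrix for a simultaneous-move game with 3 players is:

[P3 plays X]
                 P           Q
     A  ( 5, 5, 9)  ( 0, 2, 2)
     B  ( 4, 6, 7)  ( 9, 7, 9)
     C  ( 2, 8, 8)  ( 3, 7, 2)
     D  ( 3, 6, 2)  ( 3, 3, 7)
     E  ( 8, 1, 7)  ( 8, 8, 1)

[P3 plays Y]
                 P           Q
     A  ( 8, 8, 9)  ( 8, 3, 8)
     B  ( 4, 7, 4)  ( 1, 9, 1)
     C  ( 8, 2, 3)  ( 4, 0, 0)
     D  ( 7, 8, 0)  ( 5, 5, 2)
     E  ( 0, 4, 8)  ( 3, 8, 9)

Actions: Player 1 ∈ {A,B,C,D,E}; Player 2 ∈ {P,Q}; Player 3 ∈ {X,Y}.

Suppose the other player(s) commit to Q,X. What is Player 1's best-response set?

argmax u_1 = {B}

u_1(A vs Q,X) = 0
u_1(B vs Q,X) = 9
u_1(C vs Q,X) = 3
u_1(D vs Q,X) = 3
u_1(E vs Q,X) = 8
max payoff 9 at {B}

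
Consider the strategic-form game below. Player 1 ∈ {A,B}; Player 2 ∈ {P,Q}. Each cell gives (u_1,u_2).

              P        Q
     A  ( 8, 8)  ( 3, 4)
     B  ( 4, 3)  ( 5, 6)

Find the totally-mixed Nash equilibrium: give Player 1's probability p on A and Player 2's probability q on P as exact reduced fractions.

P1 indiff ⇒ q·8+(1-q)·3 = q·4+(1-q)·5 ⇒ q(4) = (1-q)(2) ⇒ q = 1/3
P2 indiff ⇒ p·8+(1-p)·3 = p·4+(1-p)·6 ⇒ p(4) = (1-p)(3) ⇒ p = 3/7

(p,q) = (3/7, 1/3)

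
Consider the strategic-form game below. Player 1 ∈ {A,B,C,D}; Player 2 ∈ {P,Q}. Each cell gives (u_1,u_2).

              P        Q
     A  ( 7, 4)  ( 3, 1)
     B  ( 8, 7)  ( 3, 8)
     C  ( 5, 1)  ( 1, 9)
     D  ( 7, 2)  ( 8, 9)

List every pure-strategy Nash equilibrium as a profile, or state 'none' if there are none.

NE set: (D,Q)

(A,P): not NE [P1→B gives 8>7]
(A,Q): not NE [P1→D gives 8>3; P2→P gives 4>1]
(B,P): not NE [P2→Q gives 8>7]
(B,Q): not NE [P1→D gives 8>3]
(C,P): not NE [P1→B gives 8>5; P2→Q gives 9>1]
(C,Q): not NE [P1→D gives 8>1]
(D,P): not NE [P1→B gives 8>7; P2→Q gives 9>2]
(D,Q): NE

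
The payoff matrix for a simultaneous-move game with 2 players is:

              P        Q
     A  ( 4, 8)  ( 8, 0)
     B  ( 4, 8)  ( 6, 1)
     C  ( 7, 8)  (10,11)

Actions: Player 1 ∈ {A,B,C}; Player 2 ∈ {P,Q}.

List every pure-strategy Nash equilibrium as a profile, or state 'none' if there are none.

PSNE = {(C,Q)}

(A,P): not NE [P1→C gives 7>4]
(A,Q): not NE [P1→C gives 10>8; P2→P gives 8>0]
(B,P): not NE [P1→C gives 7>4]
(B,Q): not NE [P1→C gives 10>6; P2→P gives 8>1]
(C,P): not NE [P2→Q gives 11>8]
(C,Q): NE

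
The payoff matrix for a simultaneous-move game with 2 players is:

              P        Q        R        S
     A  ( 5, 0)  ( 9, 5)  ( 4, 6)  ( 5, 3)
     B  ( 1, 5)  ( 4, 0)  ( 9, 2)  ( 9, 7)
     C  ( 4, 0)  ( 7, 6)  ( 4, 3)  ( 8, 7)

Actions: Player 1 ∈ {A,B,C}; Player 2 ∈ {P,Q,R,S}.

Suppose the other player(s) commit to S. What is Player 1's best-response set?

u_1(A vs S) = 5
u_1(B vs S) = 9
u_1(C vs S) = 8
max payoff 9 at {B}

BR_1 = {B}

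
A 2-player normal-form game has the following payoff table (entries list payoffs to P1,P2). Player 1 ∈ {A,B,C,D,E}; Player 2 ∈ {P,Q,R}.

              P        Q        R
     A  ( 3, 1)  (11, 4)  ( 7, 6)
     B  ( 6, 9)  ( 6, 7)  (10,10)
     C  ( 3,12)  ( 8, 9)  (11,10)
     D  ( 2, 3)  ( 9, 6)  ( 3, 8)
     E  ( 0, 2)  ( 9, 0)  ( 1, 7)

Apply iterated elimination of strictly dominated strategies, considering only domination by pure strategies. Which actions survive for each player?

IESDS → P1:{B,C} P2:{P,R}

P1 drop D (A beats it: P:3>2 Q:11>9 R:7>3)
P1 drop E (A beats it: P:3>0 Q:11>9 R:7>1)
P2 drop Q (R beats it: A:6>4 B:10>7 C:10>9)
P1 drop A (B beats it: P:6>3 R:10>7)
P1→{B,C} P2→{P,R}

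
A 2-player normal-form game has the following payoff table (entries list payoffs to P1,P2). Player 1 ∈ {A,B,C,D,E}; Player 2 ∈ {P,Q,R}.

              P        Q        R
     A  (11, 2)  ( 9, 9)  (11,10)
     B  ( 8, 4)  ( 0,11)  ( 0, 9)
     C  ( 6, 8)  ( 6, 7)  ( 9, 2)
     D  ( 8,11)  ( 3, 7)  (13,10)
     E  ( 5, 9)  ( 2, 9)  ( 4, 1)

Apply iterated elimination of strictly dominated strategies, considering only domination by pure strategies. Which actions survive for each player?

P1 drop B (A beats it: P:11>8 Q:9>0 R:11>0)
P1 drop C (A beats it: P:11>6 Q:9>6 R:11>9)
P1 drop E (A beats it: P:11>5 Q:9>2 R:11>4)
P2 drop Q (R beats it: A:10>9 D:10>7)
P1→{A,D} P2→{P,R}

IESDS → P1:{A,D} P2:{P,R}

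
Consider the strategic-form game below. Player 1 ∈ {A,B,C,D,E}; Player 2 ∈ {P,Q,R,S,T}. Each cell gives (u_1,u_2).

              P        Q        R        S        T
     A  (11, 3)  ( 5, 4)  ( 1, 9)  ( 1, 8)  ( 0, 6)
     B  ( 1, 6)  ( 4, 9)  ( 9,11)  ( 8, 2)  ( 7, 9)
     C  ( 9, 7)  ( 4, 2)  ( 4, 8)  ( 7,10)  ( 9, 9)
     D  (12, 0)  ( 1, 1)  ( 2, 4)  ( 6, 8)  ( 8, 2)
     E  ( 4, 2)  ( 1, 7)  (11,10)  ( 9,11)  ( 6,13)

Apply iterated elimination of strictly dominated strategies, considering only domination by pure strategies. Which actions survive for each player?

Survivors P1:{B,C,E} P2:{R,S,T}

P2 drop P (R beats it: A:9>3 B:11>6 C:8>7 D:4>0 E:10>2)
P1 drop D (C beats it: Q:4>1 R:4>2 S:7>6 T:9>8)
P2 drop Q (R beats it: A:9>4 B:11>9 C:8>2 E:10>7)
P1 drop A (B beats it: R:9>1 S:8>1 T:7>0)
P1→{B,C,E} P2→{R,S,T}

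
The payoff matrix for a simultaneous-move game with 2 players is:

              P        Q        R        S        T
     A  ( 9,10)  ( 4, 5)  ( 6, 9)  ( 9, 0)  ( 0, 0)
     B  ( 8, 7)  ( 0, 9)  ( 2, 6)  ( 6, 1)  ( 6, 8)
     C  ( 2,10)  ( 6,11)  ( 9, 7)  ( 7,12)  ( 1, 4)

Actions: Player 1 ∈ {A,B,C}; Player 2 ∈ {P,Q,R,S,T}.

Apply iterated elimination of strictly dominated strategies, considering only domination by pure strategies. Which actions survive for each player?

Remaining: P1:{A,C} P2:{P,Q,S}

P2 drop R (P beats it: A:10>9 B:7>6 C:10>7)
P2 drop T (Q beats it: A:5>0 B:9>8 C:11>4)
P1 drop B (A beats it: P:9>8 Q:4>0 S:9>6)
P1→{A,C} P2→{P,Q,S}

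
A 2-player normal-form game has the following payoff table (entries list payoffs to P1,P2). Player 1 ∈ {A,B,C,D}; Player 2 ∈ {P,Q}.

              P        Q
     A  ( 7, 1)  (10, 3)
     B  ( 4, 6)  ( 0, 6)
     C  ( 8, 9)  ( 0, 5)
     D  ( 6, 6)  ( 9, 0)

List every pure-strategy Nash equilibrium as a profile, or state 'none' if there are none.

(A,P): not NE [P1→C gives 8>7; P2→Q gives 3>1]
(A,Q): NE
(B,P): not NE [P1→C gives 8>4]
(B,Q): not NE [P1→A gives 10>0]
(C,P): NE
(C,Q): not NE [P1→A gives 10>0; P2→P gives 9>5]
(D,P): not NE [P1→C gives 8>6]
(D,Q): not NE [P1→A gives 10>9; P2→P gives 6>0]

Nash profiles: (A,Q), (C,P)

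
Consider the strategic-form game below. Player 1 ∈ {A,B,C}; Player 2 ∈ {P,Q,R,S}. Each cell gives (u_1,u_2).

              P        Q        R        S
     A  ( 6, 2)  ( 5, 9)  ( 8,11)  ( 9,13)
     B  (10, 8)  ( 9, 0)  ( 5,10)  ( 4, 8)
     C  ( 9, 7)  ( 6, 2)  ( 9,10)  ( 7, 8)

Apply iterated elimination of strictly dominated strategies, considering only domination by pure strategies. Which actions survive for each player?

P2 drop P (R beats it: A:11>2 B:10>8 C:10>7)
P2 drop Q (R beats it: A:11>9 B:10>0 C:10>2)
P1 drop B (A beats it: R:8>5 S:9>4)
P1→{A,C} P2→{R,S}

IESDS → P1:{A,C} P2:{R,S}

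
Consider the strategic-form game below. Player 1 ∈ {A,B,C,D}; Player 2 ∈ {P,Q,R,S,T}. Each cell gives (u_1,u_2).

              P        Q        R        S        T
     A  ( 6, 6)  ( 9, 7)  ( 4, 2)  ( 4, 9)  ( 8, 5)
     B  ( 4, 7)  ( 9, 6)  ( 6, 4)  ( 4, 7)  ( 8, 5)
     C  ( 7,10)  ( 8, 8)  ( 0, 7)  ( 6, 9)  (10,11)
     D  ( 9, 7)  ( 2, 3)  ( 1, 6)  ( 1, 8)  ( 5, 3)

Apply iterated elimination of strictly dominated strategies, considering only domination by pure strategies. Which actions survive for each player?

P2 drop Q (S beats it: A:9>7 B:7>6 C:9>8 D:8>3)
P2 drop R (P beats it: A:6>2 B:7>4 C:10>7 D:7>6)
P1 drop A (C beats it: P:7>6 S:6>4 T:10>8)
P1 drop B (C beats it: P:7>4 S:6>4 T:10>8)
P1→{C,D} P2→{P,S,T}

IESDS → P1:{C,D} P2:{P,S,T}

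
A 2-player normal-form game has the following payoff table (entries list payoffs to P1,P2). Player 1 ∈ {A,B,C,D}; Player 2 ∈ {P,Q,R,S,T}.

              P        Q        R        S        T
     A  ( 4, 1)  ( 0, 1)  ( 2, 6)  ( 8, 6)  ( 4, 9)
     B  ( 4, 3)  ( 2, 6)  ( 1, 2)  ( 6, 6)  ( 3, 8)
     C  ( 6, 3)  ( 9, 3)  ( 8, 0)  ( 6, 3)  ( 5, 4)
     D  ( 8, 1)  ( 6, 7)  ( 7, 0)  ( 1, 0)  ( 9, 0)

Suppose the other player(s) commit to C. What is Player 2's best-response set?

u_2(P vs C) = 3
u_2(Q vs C) = 3
u_2(R vs C) = 0
u_2(S vs C) = 3
u_2(T vs C) = 4
max payoff 4 at {T}

P2 best: {T}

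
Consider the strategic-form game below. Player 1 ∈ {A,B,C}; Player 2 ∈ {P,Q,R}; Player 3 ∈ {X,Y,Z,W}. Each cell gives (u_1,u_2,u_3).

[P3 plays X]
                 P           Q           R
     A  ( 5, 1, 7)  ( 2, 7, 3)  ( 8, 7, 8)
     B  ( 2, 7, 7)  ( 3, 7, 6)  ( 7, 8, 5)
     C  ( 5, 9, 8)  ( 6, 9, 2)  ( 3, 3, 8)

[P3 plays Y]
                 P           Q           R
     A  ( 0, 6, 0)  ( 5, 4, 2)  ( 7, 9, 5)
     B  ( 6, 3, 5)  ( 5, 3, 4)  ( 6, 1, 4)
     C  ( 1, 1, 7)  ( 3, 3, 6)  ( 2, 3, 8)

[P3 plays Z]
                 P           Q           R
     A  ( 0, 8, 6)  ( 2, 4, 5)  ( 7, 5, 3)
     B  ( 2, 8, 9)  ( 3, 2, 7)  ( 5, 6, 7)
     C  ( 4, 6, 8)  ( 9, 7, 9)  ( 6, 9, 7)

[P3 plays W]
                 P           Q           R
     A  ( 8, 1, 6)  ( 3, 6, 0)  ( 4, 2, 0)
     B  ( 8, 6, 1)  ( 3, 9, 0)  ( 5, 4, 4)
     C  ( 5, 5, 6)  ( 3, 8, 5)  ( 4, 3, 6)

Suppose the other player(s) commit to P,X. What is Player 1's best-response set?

argmax u_1 = {A,C}

u_1(A vs P,X) = 5
u_1(B vs P,X) = 2
u_1(C vs P,X) = 5
max payoff 5 at {A,C}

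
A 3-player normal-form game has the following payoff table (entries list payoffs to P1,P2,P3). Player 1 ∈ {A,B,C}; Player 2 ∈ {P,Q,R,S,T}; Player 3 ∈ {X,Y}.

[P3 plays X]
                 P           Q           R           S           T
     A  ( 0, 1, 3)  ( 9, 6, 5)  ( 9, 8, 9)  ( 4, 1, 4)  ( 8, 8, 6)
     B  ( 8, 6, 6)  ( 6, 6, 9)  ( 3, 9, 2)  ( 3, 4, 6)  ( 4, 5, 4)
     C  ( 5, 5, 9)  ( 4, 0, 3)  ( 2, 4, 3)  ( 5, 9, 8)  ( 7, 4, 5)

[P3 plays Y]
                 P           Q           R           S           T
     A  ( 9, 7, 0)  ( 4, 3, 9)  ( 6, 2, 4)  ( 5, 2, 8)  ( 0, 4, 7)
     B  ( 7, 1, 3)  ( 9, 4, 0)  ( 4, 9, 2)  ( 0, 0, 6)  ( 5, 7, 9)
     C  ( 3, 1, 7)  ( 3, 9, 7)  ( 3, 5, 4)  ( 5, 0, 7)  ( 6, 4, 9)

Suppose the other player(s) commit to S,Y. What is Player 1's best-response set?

argmax u_1 = {A,C}

u_1(A vs S,Y) = 5
u_1(B vs S,Y) = 0
u_1(C vs S,Y) = 5
max payoff 5 at {A,C}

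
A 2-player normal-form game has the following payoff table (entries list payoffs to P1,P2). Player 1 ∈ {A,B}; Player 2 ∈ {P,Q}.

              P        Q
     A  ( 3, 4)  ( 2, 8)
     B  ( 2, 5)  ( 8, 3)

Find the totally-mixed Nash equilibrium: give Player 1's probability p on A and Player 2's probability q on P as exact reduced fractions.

P1 indiff ⇒ q·3+(1-q)·2 = q·2+(1-q)·8 ⇒ q(1) = (1-q)(6) ⇒ q = 6/7
P2 indiff ⇒ p·4+(1-p)·5 = p·8+(1-p)·3 ⇒ p(-4) = (1-p)(-2) ⇒ p = 1/3

(p,q) = (1/3, 6/7)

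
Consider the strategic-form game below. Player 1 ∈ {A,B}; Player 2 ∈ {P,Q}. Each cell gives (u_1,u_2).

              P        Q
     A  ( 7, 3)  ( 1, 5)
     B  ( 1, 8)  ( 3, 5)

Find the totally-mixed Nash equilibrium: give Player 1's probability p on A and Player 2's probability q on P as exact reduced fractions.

P1 indiff ⇒ q·7+(1-q)·1 = q·1+(1-q)·3 ⇒ q(6) = (1-q)(2) ⇒ q = 1/4
P2 indiff ⇒ p·3+(1-p)·8 = p·5+(1-p)·5 ⇒ p(-2) = (1-p)(-3) ⇒ p = 3/5

P1 mixes 3/5 on A; P2 mixes 1/4 on P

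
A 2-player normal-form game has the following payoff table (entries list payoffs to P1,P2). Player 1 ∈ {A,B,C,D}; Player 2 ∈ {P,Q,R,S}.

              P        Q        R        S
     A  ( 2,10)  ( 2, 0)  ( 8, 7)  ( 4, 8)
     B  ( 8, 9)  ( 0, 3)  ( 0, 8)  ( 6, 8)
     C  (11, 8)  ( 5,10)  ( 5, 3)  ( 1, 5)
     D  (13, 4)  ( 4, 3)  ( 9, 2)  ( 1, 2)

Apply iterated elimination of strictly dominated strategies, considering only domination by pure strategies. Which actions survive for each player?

Remaining: P1:{C,D} P2:{P,Q}

P2 drop R (P beats it: A:10>7 B:9>8 C:8>3 D:4>2)
P2 drop S (P beats it: A:10>8 B:9>8 C:8>5 D:4>2)
P1 drop A (C beats it: P:11>2 Q:5>2)
P1 drop B (C beats it: P:11>8 Q:5>0)
P1→{C,D} P2→{P,Q}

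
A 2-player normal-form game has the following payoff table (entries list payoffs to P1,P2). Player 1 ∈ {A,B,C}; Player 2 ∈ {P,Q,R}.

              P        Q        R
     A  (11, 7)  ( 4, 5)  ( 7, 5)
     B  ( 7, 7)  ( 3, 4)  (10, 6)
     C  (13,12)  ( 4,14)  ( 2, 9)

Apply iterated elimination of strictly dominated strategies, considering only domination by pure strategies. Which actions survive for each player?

P2 drop R (P beats it: A:7>5 B:7>6 C:12>9)
P1 drop B (A beats it: P:11>7 Q:4>3)
P1→{A,C} P2→{P,Q}

IESDS → P1:{A,C} P2:{P,Q}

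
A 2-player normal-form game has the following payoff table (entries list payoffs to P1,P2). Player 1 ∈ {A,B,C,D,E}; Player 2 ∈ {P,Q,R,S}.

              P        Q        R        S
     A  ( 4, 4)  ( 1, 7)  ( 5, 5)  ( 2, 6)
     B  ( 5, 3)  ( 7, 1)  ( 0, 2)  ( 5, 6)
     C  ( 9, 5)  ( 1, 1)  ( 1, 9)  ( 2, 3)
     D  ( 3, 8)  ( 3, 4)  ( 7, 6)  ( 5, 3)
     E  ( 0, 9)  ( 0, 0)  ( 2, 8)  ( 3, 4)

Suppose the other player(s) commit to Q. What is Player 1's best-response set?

u_1(A vs Q) = 1
u_1(B vs Q) = 7
u_1(C vs Q) = 1
u_1(D vs Q) = 3
u_1(E vs Q) = 0
max payoff 7 at {B}

P1 best: {B}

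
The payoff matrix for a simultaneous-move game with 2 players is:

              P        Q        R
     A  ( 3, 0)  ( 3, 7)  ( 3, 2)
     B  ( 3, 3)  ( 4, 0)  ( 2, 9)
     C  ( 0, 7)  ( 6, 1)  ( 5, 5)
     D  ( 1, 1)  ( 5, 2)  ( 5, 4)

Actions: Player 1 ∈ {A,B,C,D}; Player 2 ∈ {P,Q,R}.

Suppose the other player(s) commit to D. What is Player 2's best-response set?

P2 best: {R}

u_2(P vs D) = 1
u_2(Q vs D) = 2
u_2(R vs D) = 4
max payoff 4 at {R}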